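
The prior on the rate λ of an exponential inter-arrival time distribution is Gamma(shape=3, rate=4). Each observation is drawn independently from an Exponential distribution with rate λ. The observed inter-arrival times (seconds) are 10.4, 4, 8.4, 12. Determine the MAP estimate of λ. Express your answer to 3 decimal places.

The Exponential(rate=λ) likelihood is ∝ λ^n e^(−λΣtᵢ). Here n = 4 and Σtᵢ = 10.4 + 4 + 8.4 + 12 = 34.8.
Posterior ∝ λ^2e^(−4λ) · λ^4e^(−34.8λ) = λ^6e^(−38.8λ), i.e. Gamma(7, 38.8).
Mode = (a−1)/b = 6/38.8 ≈ 0.155.

λ̂_MAP = 0.155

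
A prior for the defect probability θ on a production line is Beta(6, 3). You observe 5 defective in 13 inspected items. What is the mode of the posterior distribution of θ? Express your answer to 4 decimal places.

Prior: Beta(6, 3).
Data: 5 successes in 13 trials. The binomial likelihood contributes θ^5(1−θ)^8, so the posterior is Beta(6+5, 3+8) = Beta(11, 11).
For Beta(a, b) with a, b > 1 the mode is (a−1)/(a+b−2) = 10/20 ≈ 0.5000.

θ̂_MAP = 0.5000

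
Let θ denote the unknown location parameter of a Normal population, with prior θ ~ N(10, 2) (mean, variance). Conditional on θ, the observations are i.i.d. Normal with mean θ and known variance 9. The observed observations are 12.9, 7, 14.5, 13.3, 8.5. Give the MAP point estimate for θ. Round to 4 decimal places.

n = 5; x̄ = (12.9 + 7 + 14.5 + 13.3 + 8.5)/5 = 56.2/5 = 11.24.
For a Normal prior and Normal likelihood with known variance, the posterior is Normal; its mode equals its mean, the precision-weighted average.
Prior precision 1/σ₀² = 1/2 = 0.5; data precision n/σ² = 5/9.
θ̂ = (0.5·10 + (5/9)·11.24) / (0.5 + 5/9) = (506/45)/(19/18) = 1012/95 ≈ 10.6526.

θ̂_MAP = 10.6526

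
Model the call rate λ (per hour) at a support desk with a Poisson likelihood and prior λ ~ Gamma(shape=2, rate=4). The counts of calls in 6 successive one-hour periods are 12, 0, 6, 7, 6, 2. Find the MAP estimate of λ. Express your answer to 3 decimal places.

Σxᵢ = 12+0+6+7+6+2 = 33, with n = 6.
Posterior ∝ λe^(−4λ) · λ^33e^(−6λ) = λ^34e^(−10λ), i.e. Gamma(shape=35, rate=10).
The mode of a Gamma(a, b) with a ≥ 1 (shape–rate) is (a−1)/b = 34/10 ≈ 3.400.

λ̂_MAP = 3.400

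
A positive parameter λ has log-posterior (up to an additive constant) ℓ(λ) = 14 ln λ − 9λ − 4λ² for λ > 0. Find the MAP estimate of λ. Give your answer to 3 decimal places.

ℓ'(λ) = 14/λ − 9 − 8λ. Setting this to zero and multiplying by λ: 8λ² + 9λ − 14 = 0.
λ = (−9 + √(9² + 4·8·14)) / (2·8) = (−9 + √529) / 16 = (−9 + 23)/16 = 7/8.
ℓ''(λ) = −14/λ² − 8 < 0, confirming a maximum.

λ̂_MAP = 0.875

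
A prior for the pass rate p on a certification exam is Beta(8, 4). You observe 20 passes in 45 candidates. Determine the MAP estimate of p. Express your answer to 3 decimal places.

p̂_MAP = 0.491

Prior: Beta(8, 4).
Data: 20 successes in 45 trials. The binomial likelihood contributes p^20(1−p)^25, so the posterior is Beta(8+20, 4+25) = Beta(28, 29).
For Beta(a, b) with a, b > 1 the mode is (a−1)/(a+b−2) = 27/55 ≈ 0.491.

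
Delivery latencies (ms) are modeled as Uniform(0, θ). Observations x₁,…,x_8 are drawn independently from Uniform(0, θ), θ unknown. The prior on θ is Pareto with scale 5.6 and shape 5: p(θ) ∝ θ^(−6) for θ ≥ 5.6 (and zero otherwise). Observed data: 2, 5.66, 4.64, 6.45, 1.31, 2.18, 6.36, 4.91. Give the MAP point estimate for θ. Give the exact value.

θ̂_MAP = 6.45

The Uniform(0, θ) likelihood is θ^(−n) for θ ≥ max(xᵢ), zero otherwise. Here max(xᵢ) = 6.45.
Posterior ∝ θ^(−6) · θ^(−8) = θ^(−14) on θ ≥ max(5.6, 6.45) = 6.45.
This density is strictly decreasing in θ, so the posterior mode lies at the lower boundary of the support.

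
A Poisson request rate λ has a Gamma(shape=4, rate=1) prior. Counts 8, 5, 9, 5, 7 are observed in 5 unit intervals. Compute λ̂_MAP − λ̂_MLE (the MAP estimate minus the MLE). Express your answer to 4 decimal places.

Σxᵢ = 34. Posterior is Gamma(38, 6); MAP = (38−1)/6 = 37/6 ≈ 6.16667.
MLE = x̄ = 34/5 ≈ 6.80000.
Difference = 37/6 − 34/5 = -19/30 ≈ -0.6333.

MAP − MLE = -0.6333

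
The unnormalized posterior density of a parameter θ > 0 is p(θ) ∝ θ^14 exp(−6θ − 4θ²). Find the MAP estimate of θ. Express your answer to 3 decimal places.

ℓ'(θ) = 14/θ − 6 − 8θ. Setting this to zero and multiplying by θ: 8θ² + 6θ − 14 = 0.
θ = (−6 + √(6² + 4·8·14)) / (2·8) = (−6 + √484) / 16 = (−6 + 22)/16 = 1.
ℓ''(θ) = −14/θ² − 8 < 0, confirming a maximum.

θ̂_MAP = 1.000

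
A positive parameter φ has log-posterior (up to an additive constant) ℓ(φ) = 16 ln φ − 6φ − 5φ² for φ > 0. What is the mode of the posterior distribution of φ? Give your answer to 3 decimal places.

ℓ'(φ) = 16/φ − 6 − 10φ. Setting this to zero and multiplying by φ: 10φ² + 6φ − 16 = 0.
φ = (−6 + √(6² + 4·10·16)) / (2·10) = (−6 + √676) / 20 = (−6 + 26)/20 = 1.
ℓ''(φ) = −16/φ² − 10 < 0, confirming a maximum.

φ̂_MAP = 1.000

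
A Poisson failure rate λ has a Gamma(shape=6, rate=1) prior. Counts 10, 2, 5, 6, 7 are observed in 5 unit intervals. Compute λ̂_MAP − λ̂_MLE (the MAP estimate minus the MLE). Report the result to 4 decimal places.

Σxᵢ = 30. Posterior is Gamma(36, 6); MAP = (36−1)/6 = 35/6 ≈ 5.83333.
MLE = x̄ = 30/5 ≈ 6.00000.
Difference = 35/6 − 30/5 = -1/6 ≈ -0.1667.

MAP − MLE = -0.1667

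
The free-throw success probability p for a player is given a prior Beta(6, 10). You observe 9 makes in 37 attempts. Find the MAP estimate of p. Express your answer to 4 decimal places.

p̂_MAP = 0.2745

Prior: Beta(6, 10).
Data: 9 successes in 37 trials. The binomial likelihood contributes p^9(1−p)^28, so the posterior is Beta(6+9, 10+28) = Beta(15, 38).
For Beta(a, b) with a, b > 1 the mode is (a−1)/(a+b−2) = 14/51 ≈ 0.2745.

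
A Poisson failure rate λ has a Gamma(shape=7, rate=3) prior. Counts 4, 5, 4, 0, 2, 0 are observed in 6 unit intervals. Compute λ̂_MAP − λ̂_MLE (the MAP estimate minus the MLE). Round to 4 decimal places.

MAP − MLE = -0.1667

Σxᵢ = 15. Posterior is Gamma(22, 9); MAP = (22−1)/9 = 21/9 ≈ 2.33333.
MLE = x̄ = 15/6 ≈ 2.50000.
Difference = 21/9 − 15/6 = -1/6 ≈ -0.1667.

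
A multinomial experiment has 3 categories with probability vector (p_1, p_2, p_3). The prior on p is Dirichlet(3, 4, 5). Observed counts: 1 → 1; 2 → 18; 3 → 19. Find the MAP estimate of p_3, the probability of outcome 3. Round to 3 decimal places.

MAP estimate: 0.489

The posterior is Dirichlet(αᵢ + nᵢ) = Dirichlet(4, 22, 24).
For a Dirichlet(a₁,…,a_K) with all aᵢ > 1, the mode has j-th component (aⱼ − 1)/(Σaᵢ − K).
Here Σaᵢ = 50 and K = 3, so p_3 = (24 − 1)/(50 − 3) = 23/47 ≈ 0.489.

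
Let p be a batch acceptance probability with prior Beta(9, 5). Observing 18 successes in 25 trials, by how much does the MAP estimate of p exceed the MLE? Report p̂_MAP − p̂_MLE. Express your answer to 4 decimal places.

MAP − MLE = -0.0173

Posterior is Beta(27, 12); MAP = (27−1)/(39−2) = 26/37 ≈ 0.70270.
MLE ignores the prior: p̂_MLE = k/n = 18/25 ≈ 0.72000.
Difference = 26/37 − 18/25 = -16/925 ≈ -0.0173.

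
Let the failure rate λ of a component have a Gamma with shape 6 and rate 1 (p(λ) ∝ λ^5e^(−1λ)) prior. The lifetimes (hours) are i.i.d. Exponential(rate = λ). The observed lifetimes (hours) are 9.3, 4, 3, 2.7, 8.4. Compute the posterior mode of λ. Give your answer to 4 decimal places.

The Exponential(rate=λ) likelihood is ∝ λ^n e^(−λΣtᵢ). Here n = 5 and Σtᵢ = 9.3 + 4 + 3 + 2.7 + 8.4 = 27.4.
Posterior ∝ λ^5e^(−1λ) · λ^5e^(−27.4λ) = λ^10e^(−28.4λ), i.e. Gamma(11, 28.4).
Mode = (a−1)/b = 10/28.4 ≈ 0.3521.

λ̂_MAP = 0.3521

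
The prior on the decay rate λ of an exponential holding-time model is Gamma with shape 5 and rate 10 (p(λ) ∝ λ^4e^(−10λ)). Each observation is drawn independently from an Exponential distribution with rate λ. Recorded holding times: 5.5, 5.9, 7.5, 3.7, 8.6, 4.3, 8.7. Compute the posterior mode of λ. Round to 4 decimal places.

The Exponential(rate=λ) likelihood is ∝ λ^n e^(−λΣtᵢ). Here n = 7 and Σtᵢ = 5.5 + 5.9 + 7.5 + 3.7 + 8.6 + 4.3 + 8.7 = 44.2.
Posterior ∝ λ^4e^(−10λ) · λ^7e^(−44.2λ) = λ^11e^(−54.2λ), i.e. Gamma(12, 54.2).
Mode = (a−1)/b = 11/54.2 ≈ 0.2030.

λ̂_MAP = 0.2030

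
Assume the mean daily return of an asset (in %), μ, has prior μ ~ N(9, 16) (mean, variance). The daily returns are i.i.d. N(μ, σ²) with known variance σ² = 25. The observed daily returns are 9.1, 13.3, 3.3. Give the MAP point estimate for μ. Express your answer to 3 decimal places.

μ̂_MAP = 8.715

n = 3; x̄ = (9.1 + 13.3 + 3.3)/3 = 25.7/3 = 257/30 ≈ 8.5667.
For a Normal prior and Normal likelihood with known variance, the posterior is Normal; its mode equals its mean, the precision-weighted average.
Prior precision 1/σ₀² = 1/16 = 0.0625; data precision n/σ² = 3/25 = 0.12.
μ̂ = (0.0625·9 + 0.12·(257/30)) / (0.0625 + 0.12) = 1.5905/0.1825 = 3181/365 ≈ 8.715.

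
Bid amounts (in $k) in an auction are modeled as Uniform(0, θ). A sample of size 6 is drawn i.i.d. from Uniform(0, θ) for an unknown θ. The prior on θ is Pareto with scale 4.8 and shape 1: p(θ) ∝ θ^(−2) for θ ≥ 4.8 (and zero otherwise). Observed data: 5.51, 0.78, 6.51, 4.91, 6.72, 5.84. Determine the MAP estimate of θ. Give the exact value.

The Uniform(0, θ) likelihood is θ^(−n) for θ ≥ max(xᵢ), zero otherwise. Here max(xᵢ) = 6.72.
Posterior ∝ θ^(−2) · θ^(−6) = θ^(−8) on θ ≥ max(4.8, 6.72) = 6.72.
This density is strictly decreasing in θ, so the posterior mode lies at the lower boundary of the support.

θ̂_MAP = 6.72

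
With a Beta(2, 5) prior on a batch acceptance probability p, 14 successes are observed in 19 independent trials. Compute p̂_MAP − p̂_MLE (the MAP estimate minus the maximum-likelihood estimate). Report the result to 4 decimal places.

MAP − MLE = -0.1118

Posterior is Beta(16, 10); MAP = (16−1)/(26−2) = 15/24 ≈ 0.62500.
MLE ignores the prior: p̂_MLE = k/n = 14/19 ≈ 0.73684.
Difference = 15/24 − 14/19 = -17/152 ≈ -0.1118.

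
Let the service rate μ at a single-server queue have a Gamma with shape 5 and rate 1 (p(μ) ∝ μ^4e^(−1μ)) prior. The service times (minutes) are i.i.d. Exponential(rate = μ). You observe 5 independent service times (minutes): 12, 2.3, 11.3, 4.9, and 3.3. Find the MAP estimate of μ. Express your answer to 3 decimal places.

μ̂_MAP = 0.259

The Exponential(rate=μ) likelihood is ∝ μ^n e^(−μΣtᵢ). Here n = 5 and Σtᵢ = 12 + 2.3 + 11.3 + 4.9 + 3.3 = 33.8.
Posterior ∝ μ^4e^(−1μ) · μ^5e^(−33.8μ) = μ^9e^(−34.8μ), i.e. Gamma(10, 34.8).
Mode = (a−1)/b = 9/34.8 ≈ 0.259.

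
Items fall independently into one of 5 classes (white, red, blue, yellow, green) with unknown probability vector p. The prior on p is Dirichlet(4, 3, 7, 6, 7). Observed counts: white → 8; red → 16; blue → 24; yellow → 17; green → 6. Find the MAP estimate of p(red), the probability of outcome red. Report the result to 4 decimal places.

MAP estimate of p(red) = 0.1935

The posterior is Dirichlet(αᵢ + nᵢ) = Dirichlet(12, 19, 31, 23, 13).
For a Dirichlet(a₁,…,a_K) with all aᵢ > 1, the mode has j-th component (aⱼ − 1)/(Σaᵢ − K).
Here Σaᵢ = 98 and K = 5, so p(red) = (19 − 1)/(98 − 5) = 18/93 ≈ 0.1935.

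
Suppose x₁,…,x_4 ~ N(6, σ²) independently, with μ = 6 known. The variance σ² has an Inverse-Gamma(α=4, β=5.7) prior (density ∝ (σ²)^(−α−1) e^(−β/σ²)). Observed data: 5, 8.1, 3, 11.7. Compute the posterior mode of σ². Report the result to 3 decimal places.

σ̂²_MAP = 4.164

Sum of squared deviations about the known mean: SS = (5−6)² + (8.1−6)² + (3−6)² + (11.7−6)² = 46.9.
The Normal likelihood contributes (σ²)^(−n/2) exp(−SS/(2σ²)), so the posterior is Inverse-Gamma(α + n/2, β + SS/2) = Inverse-Gamma(6, 29.15).
The mode of Inverse-Gamma(a, b) is b/(a+1) = 29.15/7 ≈ 4.164.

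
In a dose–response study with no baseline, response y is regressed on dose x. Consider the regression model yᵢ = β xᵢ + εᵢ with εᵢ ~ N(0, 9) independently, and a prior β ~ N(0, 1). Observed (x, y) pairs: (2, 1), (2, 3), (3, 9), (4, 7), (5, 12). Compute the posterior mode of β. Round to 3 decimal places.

β̂_MAP = 1.836

log p(β | y) = −Σ(yᵢ − βxᵢ)²/(2·9) − β²/(2·1) + const.
Setting the derivative to zero: Σxᵢ(yᵢ − βxᵢ)/9 − β/1 = 0, so β = Σxᵢyᵢ / (Σxᵢ² + σ²/τ²).
Σxᵢyᵢ = 2·1 + 2·3 + 3·9 + 4·7 + 5·12 = 123; Σxᵢ² = 58; σ²/τ² = 9.
β̂_MAP = 123 / (58 + 9) = 123/67 ≈ 1.836.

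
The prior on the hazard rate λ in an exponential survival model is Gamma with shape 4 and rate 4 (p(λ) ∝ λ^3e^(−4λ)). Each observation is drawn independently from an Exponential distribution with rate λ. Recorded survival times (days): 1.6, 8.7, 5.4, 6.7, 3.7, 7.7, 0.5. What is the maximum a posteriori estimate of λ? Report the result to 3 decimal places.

λ̂_MAP = 0.261

The Exponential(rate=λ) likelihood is ∝ λ^n e^(−λΣtᵢ). Here n = 7 and Σtᵢ = 1.6 + 8.7 + 5.4 + 6.7 + 3.7 + 7.7 + 0.5 = 34.3.
Posterior ∝ λ^3e^(−4λ) · λ^7e^(−34.3λ) = λ^10e^(−38.3λ), i.e. Gamma(11, 38.3).
Mode = (a−1)/b = 10/38.3 ≈ 0.261.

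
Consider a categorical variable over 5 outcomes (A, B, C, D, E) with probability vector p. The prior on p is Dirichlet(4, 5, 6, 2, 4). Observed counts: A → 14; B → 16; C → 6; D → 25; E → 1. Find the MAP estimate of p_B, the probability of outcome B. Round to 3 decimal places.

MAP estimate of p_B = 0.256

The posterior is Dirichlet(αᵢ + nᵢ) = Dirichlet(18, 21, 12, 27, 5).
For a Dirichlet(a₁,…,a_K) with all aᵢ > 1, the mode has j-th component (aⱼ − 1)/(Σaᵢ − K).
Here Σaᵢ = 83 and K = 5, so p_B = (21 − 1)/(83 − 5) = 20/78 ≈ 0.256.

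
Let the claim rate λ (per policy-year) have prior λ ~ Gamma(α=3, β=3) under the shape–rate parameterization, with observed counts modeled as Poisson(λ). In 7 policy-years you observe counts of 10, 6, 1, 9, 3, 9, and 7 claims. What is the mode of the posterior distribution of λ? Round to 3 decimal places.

Σxᵢ = 10+6+1+9+3+9+7 = 45, with n = 7.
Posterior ∝ λ^2e^(−3λ) · λ^45e^(−7λ) = λ^47e^(−10λ), i.e. Gamma(shape=48, rate=10).
The mode of a Gamma(a, b) with a ≥ 1 (shape–rate) is (a−1)/b = 47/10 ≈ 4.700.

λ̂_MAP = 4.700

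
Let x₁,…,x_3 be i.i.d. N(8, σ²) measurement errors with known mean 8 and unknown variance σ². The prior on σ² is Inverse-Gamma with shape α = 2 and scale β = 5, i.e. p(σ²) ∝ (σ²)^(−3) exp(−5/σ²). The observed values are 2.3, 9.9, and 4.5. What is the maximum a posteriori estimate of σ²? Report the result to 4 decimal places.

σ̂²_MAP = 6.4833

Sum of squared deviations about the known mean: SS = (2.3−8)² + (9.9−8)² + (4.5−8)² = 48.35.
The Normal likelihood contributes (σ²)^(−n/2) exp(−SS/(2σ²)), so the posterior is Inverse-Gamma(α + n/2, β + SS/2) = Inverse-Gamma(3.5, 29.175).
The mode of Inverse-Gamma(a, b) is b/(a+1) = 29.175/4.5 ≈ 6.4833.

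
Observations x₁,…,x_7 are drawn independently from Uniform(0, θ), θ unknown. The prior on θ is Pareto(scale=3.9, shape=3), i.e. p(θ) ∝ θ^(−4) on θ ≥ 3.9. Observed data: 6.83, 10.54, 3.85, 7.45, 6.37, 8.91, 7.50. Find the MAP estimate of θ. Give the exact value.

θ̂_MAP = 10.54

The Uniform(0, θ) likelihood is θ^(−n) for θ ≥ max(xᵢ), zero otherwise. Here max(xᵢ) = 10.54.
Posterior ∝ θ^(−4) · θ^(−7) = θ^(−11) on θ ≥ max(3.9, 10.54) = 10.54.
This density is strictly decreasing in θ, so the posterior mode lies at the lower boundary of the support.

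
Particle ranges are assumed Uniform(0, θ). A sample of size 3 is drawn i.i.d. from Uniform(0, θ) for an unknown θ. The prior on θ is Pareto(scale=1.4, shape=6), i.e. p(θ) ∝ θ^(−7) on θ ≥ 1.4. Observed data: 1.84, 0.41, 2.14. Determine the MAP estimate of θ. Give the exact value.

The Uniform(0, θ) likelihood is θ^(−n) for θ ≥ max(xᵢ), zero otherwise. Here max(xᵢ) = 2.14.
Posterior ∝ θ^(−7) · θ^(−3) = θ^(−10) on θ ≥ max(1.4, 2.14) = 2.14.
This density is strictly decreasing in θ, so the posterior mode lies at the lower boundary of the support.

θ̂_MAP = 2.14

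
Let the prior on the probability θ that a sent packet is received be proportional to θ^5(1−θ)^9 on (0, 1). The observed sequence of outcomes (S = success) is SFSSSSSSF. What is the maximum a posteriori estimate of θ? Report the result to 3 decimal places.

The prior density ∝ θ^5(1−θ)^9 is the kernel of Beta(6, 10).
Data: 7 successes in 9 trials (from the sequence). The binomial likelihood contributes θ^7(1−θ)^2, so the posterior is Beta(6+7, 10+2) = Beta(13, 12).
For Beta(a, b) with a, b > 1 the mode is (a−1)/(a+b−2) = 12/23 ≈ 0.522.

θ̂_MAP = 0.522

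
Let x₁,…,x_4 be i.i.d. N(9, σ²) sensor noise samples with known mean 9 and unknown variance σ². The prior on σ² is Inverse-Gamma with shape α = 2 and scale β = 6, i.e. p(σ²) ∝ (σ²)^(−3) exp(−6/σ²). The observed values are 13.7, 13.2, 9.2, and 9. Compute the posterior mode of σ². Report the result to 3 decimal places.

σ̂²_MAP = 5.177

Sum of squared deviations about the known mean: SS = (13.7−9)² + (13.2−9)² + (9.2−9)² + (9−9)² = 39.77.
The Normal likelihood contributes (σ²)^(−n/2) exp(−SS/(2σ²)), so the posterior is Inverse-Gamma(α + n/2, β + SS/2) = Inverse-Gamma(4, 25.885).
The mode of Inverse-Gamma(a, b) is b/(a+1) = 25.885/5 ≈ 5.177.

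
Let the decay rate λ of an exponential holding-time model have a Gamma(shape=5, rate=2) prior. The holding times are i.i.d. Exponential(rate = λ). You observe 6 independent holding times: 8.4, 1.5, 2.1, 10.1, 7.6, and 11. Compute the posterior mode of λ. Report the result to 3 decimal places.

λ̂_MAP = 0.234

The Exponential(rate=λ) likelihood is ∝ λ^n e^(−λΣtᵢ). Here n = 6 and Σtᵢ = 8.4 + 1.5 + 2.1 + 10.1 + 7.6 + 11 = 40.7.
Posterior ∝ λ^4e^(−2λ) · λ^6e^(−40.7λ) = λ^10e^(−42.7λ), i.e. Gamma(11, 42.7).
Mode = (a−1)/b = 10/42.7 ≈ 0.234.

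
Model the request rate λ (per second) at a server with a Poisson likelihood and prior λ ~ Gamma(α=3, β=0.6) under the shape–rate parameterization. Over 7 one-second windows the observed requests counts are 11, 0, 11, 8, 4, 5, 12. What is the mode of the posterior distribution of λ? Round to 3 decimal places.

λ̂_MAP = 6.974

Σxᵢ = 11+0+11+8+4+5+12 = 51, with n = 7.
Posterior ∝ λ^2e^(−0.6λ) · λ^51e^(−7λ) = λ^53e^(−7.6λ), i.e. Gamma(shape=54, rate=7.6).
The mode of a Gamma(a, b) with a ≥ 1 (shape–rate) is (a−1)/b = 53/7.6 ≈ 6.974.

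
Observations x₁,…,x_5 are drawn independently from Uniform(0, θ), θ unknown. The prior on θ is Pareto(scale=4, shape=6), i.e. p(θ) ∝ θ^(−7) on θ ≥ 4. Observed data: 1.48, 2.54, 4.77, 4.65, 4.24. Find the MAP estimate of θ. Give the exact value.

θ̂_MAP = 4.77

The Uniform(0, θ) likelihood is θ^(−n) for θ ≥ max(xᵢ), zero otherwise. Here max(xᵢ) = 4.77.
Posterior ∝ θ^(−7) · θ^(−5) = θ^(−12) on θ ≥ max(4, 4.77) = 4.77.
This density is strictly decreasing in θ, so the posterior mode lies at the lower boundary of the support.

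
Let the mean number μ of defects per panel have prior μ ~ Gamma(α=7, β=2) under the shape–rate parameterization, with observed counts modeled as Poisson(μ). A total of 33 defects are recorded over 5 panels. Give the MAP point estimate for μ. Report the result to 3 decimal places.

μ̂_MAP = 5.571

Σxᵢ = 33, n = 5.
Posterior ∝ μ^6e^(−2μ) · μ^33e^(−5μ) = μ^39e^(−7μ), i.e. Gamma(shape=40, rate=7).
The mode of a Gamma(a, b) with a ≥ 1 (shape–rate) is (a−1)/b = 39/7 ≈ 5.571.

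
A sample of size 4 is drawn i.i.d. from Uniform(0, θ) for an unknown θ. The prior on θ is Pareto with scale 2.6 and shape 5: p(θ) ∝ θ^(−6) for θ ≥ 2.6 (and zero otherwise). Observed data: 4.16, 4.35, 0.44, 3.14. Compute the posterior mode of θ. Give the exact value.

θ̂_MAP = 4.35

The Uniform(0, θ) likelihood is θ^(−n) for θ ≥ max(xᵢ), zero otherwise. Here max(xᵢ) = 4.35.
Posterior ∝ θ^(−6) · θ^(−4) = θ^(−10) on θ ≥ max(2.6, 4.35) = 4.35.
This density is strictly decreasing in θ, so the posterior mode lies at the lower boundary of the support.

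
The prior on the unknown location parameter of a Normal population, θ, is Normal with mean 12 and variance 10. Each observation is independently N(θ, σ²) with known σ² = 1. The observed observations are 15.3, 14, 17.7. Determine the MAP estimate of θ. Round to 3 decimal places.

n = 3; x̄ = (15.3 + 14 + 17.7)/3 = 47/3 = 47/3 ≈ 15.6667.
For a Normal prior and Normal likelihood with known variance, the posterior is Normal; its mode equals its mean, the precision-weighted average.
Prior precision 1/σ₀² = 1/10 = 0.1; data precision n/σ² = 3/1 = 3.
θ̂ = (0.1·12 + 3·(47/3)) / (0.1 + 3) = 48.2/3.1 = 482/31 ≈ 15.548.

θ̂_MAP = 15.548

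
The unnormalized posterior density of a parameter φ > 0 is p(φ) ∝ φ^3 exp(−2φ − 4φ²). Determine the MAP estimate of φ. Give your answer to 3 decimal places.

φ̂_MAP = 0.500

ℓ'(φ) = 3/φ − 2 − 8φ. Setting this to zero and multiplying by φ: 8φ² + 2φ − 3 = 0.
φ = (−2 + √(2² + 4·8·3)) / (2·8) = (−2 + √100) / 16 = (−2 + 10)/16 = 1/2.
ℓ''(φ) = −3/φ² − 8 < 0, confirming a maximum.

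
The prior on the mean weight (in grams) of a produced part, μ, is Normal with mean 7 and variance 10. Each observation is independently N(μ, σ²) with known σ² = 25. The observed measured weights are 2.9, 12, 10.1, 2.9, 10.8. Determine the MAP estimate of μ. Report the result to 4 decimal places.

n = 5; x̄ = (2.9 + 12 + 10.1 + 2.9 + 10.8)/5 = 38.7/5 = 7.74.
For a Normal prior and Normal likelihood with known variance, the posterior is Normal; its mode equals its mean, the precision-weighted average.
Prior precision 1/σ₀² = 1/10 = 0.1; data precision n/σ² = 5/25 = 0.2.
μ̂ = (0.1·7 + 0.2·7.74) / (0.1 + 0.2) = 2.248/0.3 = 562/75 ≈ 7.4933.

μ̂_MAP = 7.4933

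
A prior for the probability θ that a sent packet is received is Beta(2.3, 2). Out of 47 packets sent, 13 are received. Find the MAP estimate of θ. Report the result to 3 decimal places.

θ̂_MAP = 0.290

Prior: Beta(2.3, 2).
Data: 13 successes in 47 trials. The binomial likelihood contributes θ^13(1−θ)^34, so the posterior is Beta(2.3+13, 2+34) = Beta(15.3, 36).
For Beta(a, b) with a, b > 1 the mode is (a−1)/(a+b−2) = 14.3/49.3 ≈ 0.290.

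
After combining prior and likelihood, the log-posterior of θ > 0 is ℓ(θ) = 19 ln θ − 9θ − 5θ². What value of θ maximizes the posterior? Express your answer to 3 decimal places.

ℓ'(θ) = 19/θ − 9 − 10θ. Setting this to zero and multiplying by θ: 10θ² + 9θ − 19 = 0.
θ = (−9 + √(9² + 4·10·19)) / (2·10) = (−9 + √841) / 20 = (−9 + 29)/20 = 1.
ℓ''(θ) = −19/θ² − 10 < 0, confirming a maximum.

θ̂_MAP = 1.000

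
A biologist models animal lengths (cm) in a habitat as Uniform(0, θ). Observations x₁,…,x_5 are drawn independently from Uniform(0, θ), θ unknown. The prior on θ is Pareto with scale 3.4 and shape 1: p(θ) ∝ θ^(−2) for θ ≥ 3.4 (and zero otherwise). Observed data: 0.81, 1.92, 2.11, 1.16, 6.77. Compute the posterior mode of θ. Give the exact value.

The Uniform(0, θ) likelihood is θ^(−n) for θ ≥ max(xᵢ), zero otherwise. Here max(xᵢ) = 6.77.
Posterior ∝ θ^(−2) · θ^(−5) = θ^(−7) on θ ≥ max(3.4, 6.77) = 6.77.
This density is strictly decreasing in θ, so the posterior mode lies at the lower boundary of the support.

θ̂_MAP = 6.77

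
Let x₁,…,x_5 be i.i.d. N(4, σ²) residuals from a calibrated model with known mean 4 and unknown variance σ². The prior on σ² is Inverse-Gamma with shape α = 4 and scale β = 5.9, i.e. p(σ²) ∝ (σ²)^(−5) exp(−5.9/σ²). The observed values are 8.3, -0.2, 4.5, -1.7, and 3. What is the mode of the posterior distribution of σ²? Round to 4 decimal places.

σ̂²_MAP = 5.4447

Sum of squared deviations about the known mean: SS = (8.3−4)² + (-0.2−4)² + (4.5−4)² + (-1.7−4)² + (3−4)² = 69.87.
The Normal likelihood contributes (σ²)^(−n/2) exp(−SS/(2σ²)), so the posterior is Inverse-Gamma(α + n/2, β + SS/2) = Inverse-Gamma(6.5, 40.835).
The mode of Inverse-Gamma(a, b) is b/(a+1) = 40.835/7.5 ≈ 5.4447.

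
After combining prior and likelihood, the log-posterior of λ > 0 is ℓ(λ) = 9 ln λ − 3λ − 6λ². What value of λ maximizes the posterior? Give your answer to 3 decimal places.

ℓ'(λ) = 9/λ − 3 − 12λ. Setting this to zero and multiplying by λ: 12λ² + 3λ − 9 = 0.
λ = (−3 + √(3² + 4·12·9)) / (2·12) = (−3 + √441) / 24 = (−3 + 21)/24 = 3/4.
ℓ''(λ) = −9/λ² − 12 < 0, confirming a maximum.

λ̂_MAP = 0.750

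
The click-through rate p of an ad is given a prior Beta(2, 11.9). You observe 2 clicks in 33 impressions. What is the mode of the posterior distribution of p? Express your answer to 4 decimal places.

Prior: Beta(2, 11.9).
Data: 2 successes in 33 trials. The binomial likelihood contributes p^2(1−p)^31, so the posterior is Beta(2+2, 11.9+31) = Beta(4, 42.9).
For Beta(a, b) with a, b > 1 the mode is (a−1)/(a+b−2) = 3/44.9 ≈ 0.0668.

p̂_MAP = 0.0668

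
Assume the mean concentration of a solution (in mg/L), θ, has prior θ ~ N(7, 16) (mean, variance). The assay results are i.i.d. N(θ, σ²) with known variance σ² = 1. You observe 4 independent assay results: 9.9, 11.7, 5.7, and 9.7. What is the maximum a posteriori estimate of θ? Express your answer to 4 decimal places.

n = 4; x̄ = (9.9 + 11.7 + 5.7 + 9.7)/4 = 37/4 = 9.25.
For a Normal prior and Normal likelihood with known variance, the posterior is Normal; its mode equals its mean, the precision-weighted average.
Prior precision 1/σ₀² = 1/16 = 0.0625; data precision n/σ² = 4/1 = 4.
θ̂ = (0.0625·7 + 4·9.25) / (0.0625 + 4) = 37.4375/4.0625 = 599/65 ≈ 9.2154.

θ̂_MAP = 9.2154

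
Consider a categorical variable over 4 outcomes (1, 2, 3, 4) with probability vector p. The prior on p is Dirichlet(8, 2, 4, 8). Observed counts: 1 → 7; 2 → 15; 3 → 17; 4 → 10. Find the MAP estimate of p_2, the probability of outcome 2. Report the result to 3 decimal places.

The posterior is Dirichlet(αᵢ + nᵢ) = Dirichlet(15, 17, 21, 18).
For a Dirichlet(a₁,…,a_K) with all aᵢ > 1, the mode has j-th component (aⱼ − 1)/(Σaᵢ − K).
Here Σaᵢ = 71 and K = 4, so p_2 = (17 − 1)/(71 − 4) = 16/67 ≈ 0.239.

MAP estimate: 0.239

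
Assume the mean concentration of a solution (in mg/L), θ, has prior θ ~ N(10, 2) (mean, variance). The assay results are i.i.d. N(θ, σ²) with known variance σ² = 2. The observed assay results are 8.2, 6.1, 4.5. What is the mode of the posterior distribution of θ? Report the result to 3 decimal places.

θ̂_MAP = 7.200

n = 3; x̄ = (8.2 + 6.1 + 4.5)/3 = 18.8/3 = 94/15 ≈ 6.2667.
For a Normal prior and Normal likelihood with known variance, the posterior is Normal; its mode equals its mean, the precision-weighted average.
Prior precision 1/σ₀² = 1/2 = 0.5; data precision n/σ² = 3/2 = 1.5.
θ̂ = (0.5·10 + 1.5·(94/15)) / (0.5 + 1.5) = 14.4/2 = 7.200.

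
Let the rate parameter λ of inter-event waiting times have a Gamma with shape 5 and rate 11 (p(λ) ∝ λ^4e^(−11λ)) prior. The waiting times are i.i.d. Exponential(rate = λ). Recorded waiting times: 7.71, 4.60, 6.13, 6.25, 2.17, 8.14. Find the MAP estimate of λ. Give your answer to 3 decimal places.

The Exponential(rate=λ) likelihood is ∝ λ^n e^(−λΣtᵢ). Here n = 6 and Σtᵢ = 7.71 + 4.60 + 6.13 + 6.25 + 2.17 + 8.14 = 35.
Posterior ∝ λ^4e^(−11λ) · λ^6e^(−35λ) = λ^10e^(−46λ), i.e. Gamma(11, 46).
Mode = (a−1)/b = 10/46 ≈ 0.217.

λ̂_MAP = 0.217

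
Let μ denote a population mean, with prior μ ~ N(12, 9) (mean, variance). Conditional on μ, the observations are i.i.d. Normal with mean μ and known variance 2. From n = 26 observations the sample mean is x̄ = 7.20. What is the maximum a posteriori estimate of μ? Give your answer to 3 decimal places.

n = 26, x̄ = 7.20.
For a Normal prior and Normal likelihood with known variance, the posterior is Normal; its mode equals its mean, the precision-weighted average.
Prior precision 1/σ₀² = 1/9; data precision n/σ² = 26/2 = 13.
μ̂ = ((1/9)·12 + 13·7.2) / (1/9 + 13) = (1424/15)/(118/9) = 2136/295 ≈ 7.241.

μ̂_MAP = 7.241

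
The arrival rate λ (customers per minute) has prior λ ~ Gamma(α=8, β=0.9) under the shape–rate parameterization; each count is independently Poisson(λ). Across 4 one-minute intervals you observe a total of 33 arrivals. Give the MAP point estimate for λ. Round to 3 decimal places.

λ̂_MAP = 8.163

Σxᵢ = 33, n = 4.
Posterior ∝ λ^7e^(−0.9λ) · λ^33e^(−4λ) = λ^40e^(−4.9λ), i.e. Gamma(shape=41, rate=4.9).
The mode of a Gamma(a, b) with a ≥ 1 (shape–rate) is (a−1)/b = 40/4.9 ≈ 8.163.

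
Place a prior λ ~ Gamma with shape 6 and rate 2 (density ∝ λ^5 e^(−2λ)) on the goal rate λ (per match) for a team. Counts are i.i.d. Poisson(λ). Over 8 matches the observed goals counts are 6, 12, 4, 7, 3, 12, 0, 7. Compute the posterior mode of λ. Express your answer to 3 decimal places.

λ̂_MAP = 5.600

Σxᵢ = 6+12+4+7+3+12+0+7 = 51, with n = 8.
Posterior ∝ λ^5e^(−2λ) · λ^51e^(−8λ) = λ^56e^(−10λ), i.e. Gamma(shape=57, rate=10).
The mode of a Gamma(a, b) with a ≥ 1 (shape–rate) is (a−1)/b = 56/10 ≈ 5.600.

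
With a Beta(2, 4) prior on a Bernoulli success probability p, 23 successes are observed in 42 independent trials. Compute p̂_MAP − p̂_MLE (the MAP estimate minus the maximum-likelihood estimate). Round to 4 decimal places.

MAP − MLE = -0.0259

Posterior is Beta(25, 23); MAP = (25−1)/(48−2) = 24/46 ≈ 0.52174.
MLE ignores the prior: p̂_MLE = k/n = 23/42 ≈ 0.54762.
Difference = 24/46 − 23/42 = -25/966 ≈ -0.0259.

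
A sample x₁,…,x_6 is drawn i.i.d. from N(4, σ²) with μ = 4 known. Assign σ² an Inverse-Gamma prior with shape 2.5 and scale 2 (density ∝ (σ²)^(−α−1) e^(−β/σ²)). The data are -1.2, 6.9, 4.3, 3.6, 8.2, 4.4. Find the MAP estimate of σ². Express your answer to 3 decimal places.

Sum of squared deviations about the known mean: SS = (-1.2−4)² + (6.9−4)² + (4.3−4)² + (3.6−4)² + (8.2−4)² + (4.4−4)² = 53.5.
The Normal likelihood contributes (σ²)^(−n/2) exp(−SS/(2σ²)), so the posterior is Inverse-Gamma(α + n/2, β + SS/2) = Inverse-Gamma(5.5, 28.75).
The mode of Inverse-Gamma(a, b) is b/(a+1) = 28.75/6.5 ≈ 4.423.

σ̂²_MAP = 4.423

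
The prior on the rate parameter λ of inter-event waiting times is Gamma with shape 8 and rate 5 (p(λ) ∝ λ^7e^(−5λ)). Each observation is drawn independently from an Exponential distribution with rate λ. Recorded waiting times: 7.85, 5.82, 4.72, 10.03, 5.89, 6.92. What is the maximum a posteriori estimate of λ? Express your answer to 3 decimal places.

The Exponential(rate=λ) likelihood is ∝ λ^n e^(−λΣtᵢ). Here n = 6 and Σtᵢ = 7.85 + 5.82 + 4.72 + 10.03 + 5.89 + 6.92 = 41.23.
Posterior ∝ λ^7e^(−5λ) · λ^6e^(−41.23λ) = λ^13e^(−46.23λ), i.e. Gamma(14, 46.23).
Mode = (a−1)/b = 13/46.23 ≈ 0.281.

λ̂_MAP = 0.281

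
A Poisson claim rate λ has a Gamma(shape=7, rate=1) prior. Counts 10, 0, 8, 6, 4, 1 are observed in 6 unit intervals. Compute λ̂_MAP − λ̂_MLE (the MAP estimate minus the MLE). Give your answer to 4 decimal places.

MAP − MLE = 0.1667

Σxᵢ = 29. Posterior is Gamma(36, 7); MAP = (36−1)/7 = 35/7 ≈ 5.00000.
MLE = x̄ = 29/6 ≈ 4.83333.
Difference = 35/7 − 29/6 = 1/6 ≈ 0.1667.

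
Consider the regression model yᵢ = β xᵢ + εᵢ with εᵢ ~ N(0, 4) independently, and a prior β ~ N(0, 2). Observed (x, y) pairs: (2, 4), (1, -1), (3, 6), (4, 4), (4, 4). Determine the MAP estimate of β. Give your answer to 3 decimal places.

log p(β | y) = −Σ(yᵢ − βxᵢ)²/(2·4) − β²/(2·2) + const.
Setting the derivative to zero: Σxᵢ(yᵢ − βxᵢ)/4 − β/2 = 0, so β = Σxᵢyᵢ / (Σxᵢ² + σ²/τ²).
Σxᵢyᵢ = 2·4 + 1·(-1) + 3·6 + 4·4 + 4·4 = 57; Σxᵢ² = 46; σ²/τ² = 2.
β̂_MAP = 57 / (46 + 2) = 57/48 ≈ 1.188.

β̂_MAP = 1.188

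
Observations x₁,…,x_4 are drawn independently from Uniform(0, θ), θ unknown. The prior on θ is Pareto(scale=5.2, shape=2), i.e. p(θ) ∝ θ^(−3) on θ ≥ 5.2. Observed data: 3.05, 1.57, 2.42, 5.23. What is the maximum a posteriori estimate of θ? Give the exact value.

The Uniform(0, θ) likelihood is θ^(−n) for θ ≥ max(xᵢ), zero otherwise. Here max(xᵢ) = 5.23.
Posterior ∝ θ^(−3) · θ^(−4) = θ^(−7) on θ ≥ max(5.2, 5.23) = 5.23.
This density is strictly decreasing in θ, so the posterior mode lies at the lower boundary of the support.

θ̂_MAP = 5.23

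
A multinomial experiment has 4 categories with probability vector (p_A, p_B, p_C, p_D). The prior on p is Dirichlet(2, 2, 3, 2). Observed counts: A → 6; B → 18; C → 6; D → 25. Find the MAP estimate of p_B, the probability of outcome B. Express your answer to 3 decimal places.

MAP estimate of p_B = 0.317

The posterior is Dirichlet(αᵢ + nᵢ) = Dirichlet(8, 20, 9, 27).
For a Dirichlet(a₁,…,a_K) with all aᵢ > 1, the mode has j-th component (aⱼ − 1)/(Σaᵢ − K).
Here Σaᵢ = 64 and K = 4, so p_B = (20 − 1)/(64 − 4) = 19/60 ≈ 0.317.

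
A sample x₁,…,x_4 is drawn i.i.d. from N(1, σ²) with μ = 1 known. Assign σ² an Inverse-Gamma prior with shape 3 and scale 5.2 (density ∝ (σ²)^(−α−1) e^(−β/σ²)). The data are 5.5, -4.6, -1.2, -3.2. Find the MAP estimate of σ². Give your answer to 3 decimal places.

σ̂²_MAP = 7.041

Sum of squared deviations about the known mean: SS = (5.5−1)² + (-4.6−1)² + (-1.2−1)² + (-3.2−1)² = 74.09.
The Normal likelihood contributes (σ²)^(−n/2) exp(−SS/(2σ²)), so the posterior is Inverse-Gamma(α + n/2, β + SS/2) = Inverse-Gamma(5, 42.245).
The mode of Inverse-Gamma(a, b) is b/(a+1) = 42.245/6 ≈ 7.041.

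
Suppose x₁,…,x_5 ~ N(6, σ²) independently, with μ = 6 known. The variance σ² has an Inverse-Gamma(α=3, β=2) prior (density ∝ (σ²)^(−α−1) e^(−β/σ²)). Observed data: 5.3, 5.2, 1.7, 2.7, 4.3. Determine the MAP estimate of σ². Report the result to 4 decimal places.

Sum of squared deviations about the known mean: SS = (5.3−6)² + (5.2−6)² + (1.7−6)² + (2.7−6)² + (4.3−6)² = 33.4.
The Normal likelihood contributes (σ²)^(−n/2) exp(−SS/(2σ²)), so the posterior is Inverse-Gamma(α + n/2, β + SS/2) = Inverse-Gamma(5.5, 18.7).
The mode of Inverse-Gamma(a, b) is b/(a+1) = 18.7/6.5 ≈ 2.8769.

σ̂²_MAP = 2.8769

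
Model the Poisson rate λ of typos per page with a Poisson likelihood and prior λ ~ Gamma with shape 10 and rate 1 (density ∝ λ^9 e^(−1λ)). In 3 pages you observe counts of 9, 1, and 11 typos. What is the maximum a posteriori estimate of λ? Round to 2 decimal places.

λ̂_MAP = 7.50

Σxᵢ = 9+1+11 = 21, with n = 3.
Posterior ∝ λ^9e^(−1λ) · λ^21e^(−3λ) = λ^30e^(−4λ), i.e. Gamma(shape=31, rate=4).
The mode of a Gamma(a, b) with a ≥ 1 (shape–rate) is (a−1)/b = 30/4 ≈ 7.50.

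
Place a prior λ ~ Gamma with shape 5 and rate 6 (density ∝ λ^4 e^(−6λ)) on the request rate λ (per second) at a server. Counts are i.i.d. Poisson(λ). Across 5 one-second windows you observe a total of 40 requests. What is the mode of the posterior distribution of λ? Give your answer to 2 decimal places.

Σxᵢ = 40, n = 5.
Posterior ∝ λ^4e^(−6λ) · λ^40e^(−5λ) = λ^44e^(−11λ), i.e. Gamma(shape=45, rate=11).
The mode of a Gamma(a, b) with a ≥ 1 (shape–rate) is (a−1)/b = 44/11 ≈ 4.00.

λ̂_MAP = 4.00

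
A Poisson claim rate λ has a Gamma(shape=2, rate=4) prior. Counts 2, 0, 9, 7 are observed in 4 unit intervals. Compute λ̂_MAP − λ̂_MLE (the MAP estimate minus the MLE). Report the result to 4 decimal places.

MAP − MLE = -2.1250

Σxᵢ = 18. Posterior is Gamma(20, 8); MAP = (20−1)/8 = 19/8 ≈ 2.37500.
MLE = x̄ = 18/4 ≈ 4.50000.
Difference = 19/8 − 18/4 = -17/8 ≈ -2.1250.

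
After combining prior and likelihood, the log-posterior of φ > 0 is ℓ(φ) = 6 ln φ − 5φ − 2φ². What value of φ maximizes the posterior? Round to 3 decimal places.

ℓ'(φ) = 6/φ − 5 − 4φ. Setting this to zero and multiplying by φ: 4φ² + 5φ − 6 = 0.
φ = (−5 + √(5² + 4·4·6)) / (2·4) = (−5 + √121) / 8 = (−5 + 11)/8 = 3/4.
ℓ''(φ) = −6/φ² − 4 < 0, confirming a maximum.

φ̂_MAP = 0.750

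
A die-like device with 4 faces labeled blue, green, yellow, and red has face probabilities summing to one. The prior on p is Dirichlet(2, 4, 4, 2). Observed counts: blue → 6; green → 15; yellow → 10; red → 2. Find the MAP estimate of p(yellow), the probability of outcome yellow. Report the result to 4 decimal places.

The posterior is Dirichlet(αᵢ + nᵢ) = Dirichlet(8, 19, 14, 4).
For a Dirichlet(a₁,…,a_K) with all aᵢ > 1, the mode has j-th component (aⱼ − 1)/(Σaᵢ − K).
Here Σaᵢ = 45 and K = 4, so p(yellow) = (14 − 1)/(45 − 4) = 13/41 ≈ 0.3171.

MAP estimate of p(yellow) = 0.3171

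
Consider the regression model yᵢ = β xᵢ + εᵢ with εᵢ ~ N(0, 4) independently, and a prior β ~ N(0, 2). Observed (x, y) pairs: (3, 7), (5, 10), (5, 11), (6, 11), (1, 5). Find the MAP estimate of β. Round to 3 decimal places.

log p(β | y) = −Σ(yᵢ − βxᵢ)²/(2·4) − β²/(2·2) + const.
Setting the derivative to zero: Σxᵢ(yᵢ − βxᵢ)/4 − β/2 = 0, so β = Σxᵢyᵢ / (Σxᵢ² + σ²/τ²).
Σxᵢyᵢ = 3·7 + 5·10 + 5·11 + 6·11 + 1·5 = 197; Σxᵢ² = 96; σ²/τ² = 2.
β̂_MAP = 197 / (96 + 2) = 197/98 ≈ 2.010.

β̂_MAP = 2.010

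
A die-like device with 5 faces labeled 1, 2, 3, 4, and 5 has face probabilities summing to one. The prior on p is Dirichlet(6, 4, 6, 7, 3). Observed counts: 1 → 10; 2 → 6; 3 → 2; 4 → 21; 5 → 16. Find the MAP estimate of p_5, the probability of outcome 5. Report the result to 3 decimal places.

The posterior is Dirichlet(αᵢ + nᵢ) = Dirichlet(16, 10, 8, 28, 19).
For a Dirichlet(a₁,…,a_K) with all aᵢ > 1, the mode has j-th component (aⱼ − 1)/(Σaᵢ − K).
Here Σaᵢ = 81 and K = 5, so p_5 = (19 − 1)/(81 − 5) = 18/76 ≈ 0.237.

MAP estimate: 0.237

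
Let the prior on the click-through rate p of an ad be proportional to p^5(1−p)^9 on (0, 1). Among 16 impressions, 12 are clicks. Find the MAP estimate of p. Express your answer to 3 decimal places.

p̂_MAP = 0.567

The prior density ∝ p^5(1−p)^9 is the kernel of Beta(6, 10).
Data: 12 successes in 16 trials. The binomial likelihood contributes p^12(1−p)^4, so the posterior is Beta(6+12, 10+4) = Beta(18, 14).
For Beta(a, b) with a, b > 1 the mode is (a−1)/(a+b−2) = 17/30 ≈ 0.567.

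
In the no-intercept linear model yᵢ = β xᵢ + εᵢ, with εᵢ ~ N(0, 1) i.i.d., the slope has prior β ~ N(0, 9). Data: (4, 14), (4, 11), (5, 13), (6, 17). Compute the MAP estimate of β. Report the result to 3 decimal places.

log p(β | y) = −Σ(yᵢ − βxᵢ)²/(2·1) − β²/(2·9) + const.
Setting the derivative to zero: Σxᵢ(yᵢ − βxᵢ)/1 − β/9 = 0, so β = Σxᵢyᵢ / (Σxᵢ² + σ²/τ²).
Σxᵢyᵢ = 4·14 + 4·11 + 5·13 + 6·17 = 267; Σxᵢ² = 93; σ²/τ² = 1/9.
β̂_MAP = 267 / (93 + 1/9) = 267/(838/9) = 2403/838 ≈ 2.868.

β̂_MAP = 2.868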